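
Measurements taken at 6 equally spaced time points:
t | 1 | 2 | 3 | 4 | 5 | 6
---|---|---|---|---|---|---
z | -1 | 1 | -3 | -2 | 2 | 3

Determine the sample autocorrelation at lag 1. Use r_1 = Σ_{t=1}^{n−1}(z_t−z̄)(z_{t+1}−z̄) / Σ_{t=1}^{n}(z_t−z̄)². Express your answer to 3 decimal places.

0.143

Mean z̄ = (-1 + 1 − 3 − 2 + 2 + 3)/6 = 0.0000
Deviations from mean: -1.0000, 1.0000, -3.0000, -2.0000, 2.0000, 3.0000
Σ(z_t−z̄)(z_{t+1}−z̄) = (-1.0000) + (-3.0000) + (6.0000) + (-4.0000) + (6.0000) = 4.0000
Denominator Σ(z_t−z̄)² = 28.0000
r_1 = 4.0000 / 28.0000 = 0.143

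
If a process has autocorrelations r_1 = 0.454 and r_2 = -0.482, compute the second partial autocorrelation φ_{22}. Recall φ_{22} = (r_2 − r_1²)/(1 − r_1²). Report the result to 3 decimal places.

-0.867

φ_{22} = (r_2 − r_1²) / (1 − r_1²)
r_1² = (0.454)² = 0.206116
Numerator = -0.482 − 0.2061 = -0.6881; denominator = 1 − 0.2061 = 0.7939
φ_{22} = -0.6881 / 0.7939 = -0.867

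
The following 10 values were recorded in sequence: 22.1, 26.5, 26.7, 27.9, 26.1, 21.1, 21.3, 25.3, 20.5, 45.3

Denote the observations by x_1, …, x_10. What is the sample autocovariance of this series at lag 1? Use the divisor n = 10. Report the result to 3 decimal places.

-7.310

Mean x̄ = (22.1 + 26.5 + 26.7 + 27.9 + 26.1 + 21.1 + 21.3 + 25.3 + 20.5 + 45.3)/10 = 26.2800
Σ_{t=1}^{9}(x_t−x̄)(x_{t+1}−x̄) = -73.1004
γ_1 = -73.1004 / 10 = -7.310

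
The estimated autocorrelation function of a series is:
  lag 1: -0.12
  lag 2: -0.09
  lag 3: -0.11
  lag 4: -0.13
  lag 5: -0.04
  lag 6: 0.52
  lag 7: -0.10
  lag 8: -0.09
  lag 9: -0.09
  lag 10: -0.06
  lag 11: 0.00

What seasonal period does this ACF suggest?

6

The largest autocorrelation is r_6 = 0.52; the remaining lags stay at or below 0.00.
The dominant spike at lag 6 indicates a seasonal period of 6.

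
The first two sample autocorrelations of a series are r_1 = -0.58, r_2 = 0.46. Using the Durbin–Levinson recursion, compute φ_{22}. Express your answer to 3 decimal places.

φ_{22} = (r_2 − r_1²) / (1 − r_1²)
r_1² = (-0.58)² = 0.3364
Numerator = 0.46 − 0.3364 = 0.1236; denominator = 1 − 0.3364 = 0.6636
φ_{22} = 0.1236 / 0.6636 = 0.186

0.186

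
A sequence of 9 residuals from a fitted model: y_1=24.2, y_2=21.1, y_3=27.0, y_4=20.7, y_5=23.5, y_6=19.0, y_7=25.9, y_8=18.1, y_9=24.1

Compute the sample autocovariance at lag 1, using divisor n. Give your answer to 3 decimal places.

-6.192

Mean ȳ = (24.2 + 21.1 + 27.0 + 20.7 + 23.5 + 19.0 + 25.9 + 18.1 + 24.1)/9 = 22.6222
Σ_{t=1}^{8}(y_t−ȳ)(y_{t+1}−ȳ) = -55.7260
γ_1 = -55.7260 / 9 = -6.192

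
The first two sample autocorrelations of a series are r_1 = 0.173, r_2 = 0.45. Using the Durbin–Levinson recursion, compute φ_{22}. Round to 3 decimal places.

φ_{22} = (r_2 − r_1²) / (1 − r_1²)
r_1² = (0.173)² = 0.029929
Numerator = 0.45 − 0.0299 = 0.4201; denominator = 1 − 0.0299 = 0.9701
φ_{22} = 0.4201 / 0.9701 = 0.433

0.433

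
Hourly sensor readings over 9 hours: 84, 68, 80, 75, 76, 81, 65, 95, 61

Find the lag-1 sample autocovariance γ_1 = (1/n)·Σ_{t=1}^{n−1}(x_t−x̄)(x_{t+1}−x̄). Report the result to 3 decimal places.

-72.211

Mean x̄ = (84 + 68 + 80 + 75 + 76 + 81 + 65 + 95 + 61)/9 = 76.1111
Σ_{t=1}^{8}(x_t−x̄)(x_{t+1}−x̄) = -649.9012
γ_1 = -649.9012 / 9 = -72.211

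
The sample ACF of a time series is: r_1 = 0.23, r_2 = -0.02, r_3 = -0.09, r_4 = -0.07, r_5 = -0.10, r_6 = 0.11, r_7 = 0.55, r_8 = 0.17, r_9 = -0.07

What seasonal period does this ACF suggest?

7

The largest autocorrelation is r_7 = 0.55; the remaining lags stay at or below 0.23.
The dominant spike at lag 7 indicates a seasonal period of 7.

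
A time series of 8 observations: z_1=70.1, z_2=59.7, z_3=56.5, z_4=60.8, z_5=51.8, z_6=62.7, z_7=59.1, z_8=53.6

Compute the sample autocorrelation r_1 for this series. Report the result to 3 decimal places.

Mean z̄ = (70.1 + 59.7 + 56.5 + 60.8 + 51.8 + 62.7 + 59.1 + 53.6)/8 = 59.2875
Deviations from mean: 10.8125, 0.4125, -2.7875, 1.5125, -7.4875, 3.4125, -0.1875, -5.6875
Numerator Σ_{t=1}^{7}(z_t−z̄)(z_{t+1}−z̄) = -37.3552
Denominator Σ(z_t−z̄)² = 227.2288
r_1 = -37.3552 / 227.2288 = -0.164

-0.164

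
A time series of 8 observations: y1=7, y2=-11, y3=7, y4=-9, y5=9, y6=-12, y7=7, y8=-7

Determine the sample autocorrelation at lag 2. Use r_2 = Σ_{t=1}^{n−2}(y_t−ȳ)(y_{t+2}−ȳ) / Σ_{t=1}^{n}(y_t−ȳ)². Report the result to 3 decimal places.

0.747

Mean ȳ = (7 − 11 + 7 − 9 + 9 − 12 + 7 − 7)/8 = -1.1250
Numerator Σ_{t=1}^{6}(y_t−ȳ)(y_{t+2}−ȳ) = 457.8438
Denominator Σ(y_t−ȳ)² = 612.8750
r_2 = 457.8438 / 612.8750 = 0.747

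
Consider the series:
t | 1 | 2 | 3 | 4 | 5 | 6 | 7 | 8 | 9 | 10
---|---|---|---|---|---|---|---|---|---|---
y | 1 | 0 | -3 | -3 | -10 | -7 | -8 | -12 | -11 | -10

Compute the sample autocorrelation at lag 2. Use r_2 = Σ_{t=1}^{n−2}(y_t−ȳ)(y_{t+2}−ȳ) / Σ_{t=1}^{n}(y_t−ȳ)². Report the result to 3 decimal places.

Mean ȳ = (1 + 0 − 3 − 3 − 10 − 7 − 8 − 12 − 11 − 10)/10 = -6.3000
Numerator Σ_{t=1}^{8}(y_t−ȳ)(y_{t+2}−ȳ) = 69.7200
Denominator Σ(y_t−ȳ)² = 200.1000
r_2 = 69.7200 / 200.1000 = 0.348

0.348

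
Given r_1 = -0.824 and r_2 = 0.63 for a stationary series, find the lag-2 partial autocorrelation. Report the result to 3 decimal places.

-0.153

φ_{22} = (r_2 − r_1²) / (1 − r_1²)
r_1² = (-0.824)² = 0.678976
Numerator = 0.63 − 0.6790 = -0.0490; denominator = 1 − 0.6790 = 0.3210
φ_{22} = -0.0490 / 0.3210 = -0.153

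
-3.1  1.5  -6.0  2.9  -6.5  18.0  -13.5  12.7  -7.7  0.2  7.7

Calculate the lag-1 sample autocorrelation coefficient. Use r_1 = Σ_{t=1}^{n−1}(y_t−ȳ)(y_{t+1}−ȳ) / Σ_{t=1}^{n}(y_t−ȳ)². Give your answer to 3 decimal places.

Mean ȳ = (-3.1 + 1.5 − 6.0 + 2.9 − 6.5 + 18.0 − 13.5 + 12.7 − 7.7 + 0.2 + 7.7)/11 = 0.5636
Numerator Σ_{t=1}^{10}(y_t−ȳ)(y_{t+1}−ȳ) = -680.3595
Denominator Σ(y_t−ȳ)² = 881.1855
r_1 = -680.3595 / 881.1855 = -0.772

-0.772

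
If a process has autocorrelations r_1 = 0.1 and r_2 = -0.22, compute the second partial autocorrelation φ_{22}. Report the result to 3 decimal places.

-0.232

φ_{22} = (r_2 − r_1²) / (1 − r_1²)
r_1² = (0.1)² = 0.01
Numerator = -0.22 − 0.0100 = -0.2300; denominator = 1 − 0.0100 = 0.9900
φ_{22} = -0.2300 / 0.9900 = -0.232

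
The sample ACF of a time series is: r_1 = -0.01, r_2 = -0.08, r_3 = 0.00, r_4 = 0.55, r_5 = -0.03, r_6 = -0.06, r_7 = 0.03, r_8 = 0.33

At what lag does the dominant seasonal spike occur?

The largest autocorrelation is r_4 = 0.55, with a weaker echo at lag 8 (0.33); the remaining lags stay at or below 0.03.
The dominant spike at lag 4 indicates a seasonal period of 4.

4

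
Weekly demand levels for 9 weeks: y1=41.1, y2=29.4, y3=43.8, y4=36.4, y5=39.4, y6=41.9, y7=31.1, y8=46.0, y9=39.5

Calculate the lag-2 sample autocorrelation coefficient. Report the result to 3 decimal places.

0.170

Mean ȳ = (41.1 + 29.4 + 43.8 + 36.4 + 39.4 + 41.9 + 31.1 + 46.0 + 39.5)/9 = 38.7333
Σ(y_t−ȳ)(y_{t+2}−ȳ) = (11.9911) + (21.7778) + (3.3778) + (-7.3889) + (-5.0889) + (23.0111) + (-5.8522) = 41.8278
Denominator Σ(y_t−ȳ)² = 245.9600
r_2 = 41.8278 / 245.9600 = 0.170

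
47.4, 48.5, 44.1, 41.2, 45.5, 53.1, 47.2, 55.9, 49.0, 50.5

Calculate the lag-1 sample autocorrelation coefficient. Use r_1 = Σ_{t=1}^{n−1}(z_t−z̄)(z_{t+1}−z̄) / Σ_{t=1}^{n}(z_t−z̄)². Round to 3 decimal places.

0.173

Mean z̄ = (47.4 + 48.5 + 44.1 + 41.2 + 45.5 + 53.1 + 47.2 + 55.9 + 49.0 + 50.5)/10 = 48.2400
Numerator Σ_{t=1}^{9}(z_t−z̄)(z_{t+1}−z̄) = 28.3424
Denominator Σ(z_t−z̄)² = 164.0440
r_1 = 28.3424 / 164.0440 = 0.173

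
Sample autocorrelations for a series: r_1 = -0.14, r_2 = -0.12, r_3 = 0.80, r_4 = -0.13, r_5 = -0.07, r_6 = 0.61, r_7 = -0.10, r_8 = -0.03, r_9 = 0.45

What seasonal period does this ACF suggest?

3

The largest autocorrelation is r_3 = 0.80, with weaker echoes at lags 6 (0.61) and 9 (0.45); the remaining lags stay at or below -0.03.
The dominant spike at lag 3 indicates a seasonal period of 3.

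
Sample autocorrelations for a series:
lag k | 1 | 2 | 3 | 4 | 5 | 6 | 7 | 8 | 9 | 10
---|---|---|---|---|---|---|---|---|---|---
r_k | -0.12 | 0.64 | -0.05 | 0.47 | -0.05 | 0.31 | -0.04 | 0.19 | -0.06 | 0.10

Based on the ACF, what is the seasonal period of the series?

The largest autocorrelation is r_2 = 0.64, with weaker echoes at lags 4 (0.47), 6 (0.31) and 8 (0.19); the remaining lags stay at or below 0.10.
The dominant spike at lag 2 indicates a seasonal period of 2.

2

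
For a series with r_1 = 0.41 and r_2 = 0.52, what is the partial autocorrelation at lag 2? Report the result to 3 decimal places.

0.423

φ_{22} = (r_2 − r_1²) / (1 − r_1²)
r_1² = (0.41)² = 0.1681
Numerator = 0.52 − 0.1681 = 0.3519; denominator = 1 − 0.1681 = 0.8319
φ_{22} = 0.3519 / 0.8319 = 0.423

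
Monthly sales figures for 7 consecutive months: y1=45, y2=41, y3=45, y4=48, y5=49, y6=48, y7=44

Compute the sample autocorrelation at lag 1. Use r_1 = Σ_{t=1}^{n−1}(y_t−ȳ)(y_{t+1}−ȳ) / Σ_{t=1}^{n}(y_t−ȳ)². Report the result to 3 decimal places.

Mean ȳ = (45 + 41 + 45 + 48 + 49 + 48 + 44)/7 = 45.7143
Deviations from mean: -0.7143, -4.7143, -0.7143, 2.2857, 3.2857, 2.2857, -1.7143
Σ(y_t−ȳ)(y_{t+1}−ȳ) = (3.3673) + (3.3673) + (-1.6327) + (7.5102) + (7.5102) + (-3.9184) = 16.2041
Denominator Σ(y_t−ȳ)² = 47.4286
r_1 = 16.2041 / 47.4286 = 0.342

0.342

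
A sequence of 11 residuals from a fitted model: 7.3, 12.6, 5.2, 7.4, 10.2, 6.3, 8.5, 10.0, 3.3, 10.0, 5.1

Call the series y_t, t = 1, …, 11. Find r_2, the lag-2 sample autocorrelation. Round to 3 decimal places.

Mean ȳ = (7.3 + 12.6 + 5.2 + 7.4 + 10.2 + 6.3 + 8.5 + 10.0 + 3.3 + 10.0 + 5.1)/11 = 7.8091
Numerator Σ_{t=1}^{9}(y_t−ȳ)(y_{t+2}−ȳ) = 5.9935
Denominator Σ(y_t−ȳ)² = 75.9291
r_2 = 5.9935 / 75.9291 = 0.079

0.079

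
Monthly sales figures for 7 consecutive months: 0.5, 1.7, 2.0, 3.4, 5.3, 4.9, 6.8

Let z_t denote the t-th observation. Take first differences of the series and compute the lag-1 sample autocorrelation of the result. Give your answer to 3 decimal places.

First differences Δz: 1.2, 0.3, 1.4, 1.9, -0.4, 1.9
Mean of differences = 1.0500
Numerator Σ(Δz_t−Δz̄)(Δz_{t+1}−Δz̄) = -2.5425
Denominator Σ(Δz_t−Δz̄)² = 4.2550
r_1(Δz) = -2.5425 / 4.2550 = -0.598

-0.598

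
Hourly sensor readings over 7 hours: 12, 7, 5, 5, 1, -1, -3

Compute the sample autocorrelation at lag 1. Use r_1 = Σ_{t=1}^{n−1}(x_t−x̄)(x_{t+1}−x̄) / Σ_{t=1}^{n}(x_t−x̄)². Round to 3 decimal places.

0.470

Mean x̄ = (12 + 7 + 5 + 5 + 1 − 1 − 3)/7 = 3.7143
Numerator Σ_{t=1}^{6}(x_t−x̄)(x_{t+1}−x̄) = 74.0612
Denominator Σ(x_t−x̄)² = 157.4286
r_1 = 74.0612 / 157.4286 = 0.470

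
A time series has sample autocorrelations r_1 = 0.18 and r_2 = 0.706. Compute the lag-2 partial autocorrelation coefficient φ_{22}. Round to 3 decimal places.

0.696

φ_{22} = (r_2 − r_1²) / (1 − r_1²)
r_1² = (0.18)² = 0.0324
Numerator = 0.706 − 0.0324 = 0.6736; denominator = 1 − 0.0324 = 0.9676
φ_{22} = 0.6736 / 0.9676 = 0.696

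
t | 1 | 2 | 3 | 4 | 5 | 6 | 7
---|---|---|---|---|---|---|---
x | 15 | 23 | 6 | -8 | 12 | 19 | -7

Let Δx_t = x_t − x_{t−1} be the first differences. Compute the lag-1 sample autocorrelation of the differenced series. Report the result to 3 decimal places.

First differences Δx: 8, -17, -14, 20, 7, -26
Mean of differences = -3.6667
Numerator Σ(Δx_t−Δx̄)(Δx_{t+1}−Δx̄) = -248.1111
Denominator Σ(Δx_t−Δx̄)² = 1593.3333
r_1(Δx) = -248.1111 / 1593.3333 = -0.156

-0.156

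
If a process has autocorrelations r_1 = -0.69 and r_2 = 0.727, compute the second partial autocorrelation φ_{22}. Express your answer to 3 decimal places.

0.479

φ_{22} = (r_2 − r_1²) / (1 − r_1²)
r_1² = (-0.69)² = 0.4761
Numerator = 0.727 − 0.4761 = 0.2509; denominator = 1 − 0.4761 = 0.5239
φ_{22} = 0.2509 / 0.5239 = 0.479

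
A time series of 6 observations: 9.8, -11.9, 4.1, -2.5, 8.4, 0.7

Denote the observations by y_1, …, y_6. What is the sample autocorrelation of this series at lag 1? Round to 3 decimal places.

Mean ȳ = (9.8 − 11.9 + 4.1 − 2.5 + 8.4 + 0.7)/6 = 1.4333
Σ(y_t−ȳ)(y_{t+1}−ȳ) = (-111.5556) + (-35.5556) + (-10.4889) + (-27.4022) + (-5.1089) = -190.1111
Denominator Σ(y_t−ȳ)² = 319.4333
r_1 = -190.1111 / 319.4333 = -0.595

-0.595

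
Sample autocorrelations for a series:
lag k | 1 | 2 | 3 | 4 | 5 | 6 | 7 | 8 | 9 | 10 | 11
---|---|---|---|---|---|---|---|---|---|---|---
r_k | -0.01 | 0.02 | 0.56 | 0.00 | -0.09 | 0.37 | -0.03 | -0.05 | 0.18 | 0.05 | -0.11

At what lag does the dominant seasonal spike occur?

3

The largest autocorrelation is r_3 = 0.56, with weaker echoes at lags 6 (0.37) and 9 (0.18); the remaining lags stay at or below 0.05.
The dominant spike at lag 3 indicates a seasonal period of 3.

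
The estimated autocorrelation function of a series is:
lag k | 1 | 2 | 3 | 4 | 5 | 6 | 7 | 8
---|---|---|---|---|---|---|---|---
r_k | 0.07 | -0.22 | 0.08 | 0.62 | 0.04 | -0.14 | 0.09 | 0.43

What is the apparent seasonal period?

4

The largest autocorrelation is r_4 = 0.62, with a weaker echo at lag 8 (0.43); the remaining lags stay at or below 0.09.
The dominant spike at lag 4 indicates a seasonal period of 4.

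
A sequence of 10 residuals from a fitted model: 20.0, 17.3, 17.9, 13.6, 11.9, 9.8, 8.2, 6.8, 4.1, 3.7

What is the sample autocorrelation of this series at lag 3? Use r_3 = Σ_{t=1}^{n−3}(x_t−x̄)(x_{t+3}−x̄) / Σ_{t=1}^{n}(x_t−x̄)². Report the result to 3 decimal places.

0.127

Mean x̄ = (20.0 + 17.3 + 17.9 + 13.6 + 11.9 + 9.8 + 8.2 + 6.8 + 4.1 + 3.7)/10 = 11.3300
Σ(x_t−x̄)(x_{t+3}−x̄) = (19.6809) + (3.4029) + (-10.0521) + (-7.1051) + (-2.5821) + (11.0619) + (23.8819) = 38.2883
Denominator Σ(x_t−x̄)² = 302.6010
r_3 = 38.2883 / 302.6010 = 0.127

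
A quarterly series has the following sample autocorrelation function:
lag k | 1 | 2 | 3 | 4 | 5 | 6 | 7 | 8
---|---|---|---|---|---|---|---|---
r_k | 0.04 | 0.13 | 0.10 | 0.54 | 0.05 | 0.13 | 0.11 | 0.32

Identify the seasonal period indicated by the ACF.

The largest autocorrelation is r_4 = 0.54, with a weaker echo at lag 8 (0.32); the remaining lags stay at or below 0.13.
The dominant spike at lag 4 indicates a seasonal period of 4.

4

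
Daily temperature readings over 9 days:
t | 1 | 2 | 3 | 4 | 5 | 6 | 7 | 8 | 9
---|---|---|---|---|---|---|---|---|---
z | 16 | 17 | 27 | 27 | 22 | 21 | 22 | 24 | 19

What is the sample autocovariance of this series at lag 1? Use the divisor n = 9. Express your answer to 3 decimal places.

Mean z̄ = (16 + 17 + 27 + 27 + 22 + 21 + 22 + 24 + 19)/9 = 21.6667
Σ_{t=1}^{8}(z_t−z̄)(z_{t+1}−z̄) = 25.8889
γ_1 = 25.8889 / 9 = 2.877

2.877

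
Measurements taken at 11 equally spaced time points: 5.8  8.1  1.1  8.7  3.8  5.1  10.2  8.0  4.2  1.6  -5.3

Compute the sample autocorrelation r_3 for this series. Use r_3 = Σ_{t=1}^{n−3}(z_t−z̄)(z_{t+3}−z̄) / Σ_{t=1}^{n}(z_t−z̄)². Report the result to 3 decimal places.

Mean z̄ = (5.8 + 8.1 + 1.1 + 8.7 + 3.8 + 5.1 + 10.2 + 8.0 + 4.2 + 1.6 − 5.3)/11 = 4.6636
Numerator Σ_{t=1}^{8}(z_t−z̄)(z_{t+3}−z̄) = -30.8767
Denominator Σ(z_t−z̄)² = 193.6855
r_3 = -30.8767 / 193.6855 = -0.159

-0.159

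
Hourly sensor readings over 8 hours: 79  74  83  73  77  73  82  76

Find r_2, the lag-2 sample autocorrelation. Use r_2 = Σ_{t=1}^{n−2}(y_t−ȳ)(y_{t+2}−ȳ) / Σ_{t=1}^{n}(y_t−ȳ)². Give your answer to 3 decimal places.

0.414

Mean ȳ = (79 + 74 + 83 + 73 + 77 + 73 + 82 + 76)/8 = 77.1250
Numerator Σ_{t=1}^{6}(y_t−ȳ)(y_{t+2}−ȳ) = 44.2188
Denominator Σ(y_t−ȳ)² = 106.8750
r_2 = 44.2188 / 106.8750 = 0.414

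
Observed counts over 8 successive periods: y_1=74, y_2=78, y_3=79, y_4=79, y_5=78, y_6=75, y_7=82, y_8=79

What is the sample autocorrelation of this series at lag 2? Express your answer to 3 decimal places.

Mean ȳ = (74 + 78 + 79 + 79 + 78 + 75 + 82 + 79)/8 = 78.0000
Σ(y_t−ȳ)(y_{t+2}−ȳ) = (-4.0000) + (0.0000) + (0.0000) + (-3.0000) + (0.0000) + (-3.0000) = -10.0000
Denominator Σ(y_t−ȳ)² = 44.0000
r_2 = -10.0000 / 44.0000 = -0.227

-0.227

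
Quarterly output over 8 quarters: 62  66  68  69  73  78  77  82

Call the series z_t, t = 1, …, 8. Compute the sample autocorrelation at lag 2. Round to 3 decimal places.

0.313

Mean z̄ = (62 + 66 + 68 + 69 + 73 + 78 + 77 + 82)/8 = 71.8750
Deviations from mean: -9.8750, -5.8750, -3.8750, -2.8750, 1.1250, 6.1250, 5.1250, 10.1250
Numerator Σ_{t=1}^{6}(z_t−z̄)(z_{t+2}−z̄) = 100.9688
Denominator Σ(z_t−z̄)² = 322.8750
r_2 = 100.9688 / 322.8750 = 0.313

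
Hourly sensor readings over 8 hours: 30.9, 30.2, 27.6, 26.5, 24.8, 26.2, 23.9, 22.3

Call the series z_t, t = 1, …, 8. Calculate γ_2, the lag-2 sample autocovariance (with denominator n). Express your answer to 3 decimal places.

1.086

Mean z̄ = (30.9 + 30.2 + 27.6 + 26.5 + 24.8 + 26.2 + 23.9 + 22.3)/8 = 26.5500
Σ_{t=1}^{6}(z_t−z̄)(z_{t+2}−z̄) = 8.6900
γ_2 = 8.6900 / 8 = 1.086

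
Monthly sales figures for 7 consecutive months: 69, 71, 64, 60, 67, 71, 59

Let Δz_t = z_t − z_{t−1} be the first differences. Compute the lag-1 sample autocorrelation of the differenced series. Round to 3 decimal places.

First differences Δz: 2, -7, -4, 7, 4, -12
Mean of differences = -1.6667
Numerator Σ(Δz_t−Δz̄)(Δz_{t+1}−Δz̄) = -36.7778
Denominator Σ(Δz_t−Δz̄)² = 261.3333
r_1(Δz) = -36.7778 / 261.3333 = -0.141

-0.141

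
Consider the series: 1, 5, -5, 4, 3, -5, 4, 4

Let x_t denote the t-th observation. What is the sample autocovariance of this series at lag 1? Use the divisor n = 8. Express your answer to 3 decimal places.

-7.143

Mean x̄ = (1 + 5 − 5 + 4 + 3 − 5 + 4 + 4)/8 = 1.3750
Deviations: -0.3750, 3.6250, -6.3750, 2.6250, 1.6250, -6.3750, 2.6250, 2.6250
Σ_{t=1}^{7}(x_t−x̄)(x_{t+1}−x̄) = -57.1406
γ_1 = -57.1406 / 8 = -7.143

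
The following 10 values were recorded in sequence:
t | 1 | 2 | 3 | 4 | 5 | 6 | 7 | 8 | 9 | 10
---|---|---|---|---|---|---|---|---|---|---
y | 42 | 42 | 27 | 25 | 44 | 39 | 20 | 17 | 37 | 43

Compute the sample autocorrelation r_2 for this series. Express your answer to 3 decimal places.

-0.707

Mean ȳ = (42 + 42 + 27 + 25 + 44 + 39 + 20 + 17 + 37 + 43)/10 = 33.6000
Numerator Σ_{t=1}^{8}(y_t−ȳ)(y_{t+2}−ȳ) = -676.1200
Denominator Σ(y_t−ȳ)² = 956.4000
r_2 = -676.1200 / 956.4000 = -0.707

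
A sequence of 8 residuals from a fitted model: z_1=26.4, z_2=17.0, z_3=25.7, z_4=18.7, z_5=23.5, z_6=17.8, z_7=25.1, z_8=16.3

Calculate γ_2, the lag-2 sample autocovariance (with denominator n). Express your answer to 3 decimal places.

9.782

Mean z̄ = (26.4 + 17.0 + 25.7 + 18.7 + 23.5 + 17.8 + 25.1 + 16.3)/8 = 21.3125
Deviations: 5.0875, -4.3125, 4.3875, -2.6125, 2.1875, -3.5125, 3.7875, -5.0125
Σ_{t=1}^{6}(z_t−z̄)(z_{t+2}−z̄) = 78.2534
γ_2 = 78.2534 / 8 = 9.782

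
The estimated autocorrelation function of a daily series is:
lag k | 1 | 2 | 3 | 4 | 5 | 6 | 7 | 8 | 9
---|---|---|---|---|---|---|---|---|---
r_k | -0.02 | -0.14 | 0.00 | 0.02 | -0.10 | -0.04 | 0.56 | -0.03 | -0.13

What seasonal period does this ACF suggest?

The largest autocorrelation is r_7 = 0.56; the remaining lags stay at or below 0.02.
The dominant spike at lag 7 indicates a seasonal period of 7.

7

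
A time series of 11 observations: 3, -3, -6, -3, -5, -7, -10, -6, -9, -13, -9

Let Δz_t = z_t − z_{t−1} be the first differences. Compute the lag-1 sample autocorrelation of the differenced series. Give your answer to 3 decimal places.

-0.250

First differences Δz: -6, -3, 3, -2, -2, -3, 4, -3, -4, 4
Mean of differences = -1.2000
Numerator Σ(Δz_t−Δz̄)(Δz_{t+1}−Δz̄) = -28.4400
Denominator Σ(Δz_t−Δz̄)² = 113.6000
r_1(Δz) = -28.4400 / 113.6000 = -0.250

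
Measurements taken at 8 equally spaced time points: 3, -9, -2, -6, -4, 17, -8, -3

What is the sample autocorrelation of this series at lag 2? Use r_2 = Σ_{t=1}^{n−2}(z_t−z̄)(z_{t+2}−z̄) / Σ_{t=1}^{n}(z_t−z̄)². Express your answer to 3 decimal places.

Mean z̄ = (3 − 9 − 2 − 6 − 4 + 17 − 8 − 3)/8 = -1.5000
Σ(z_t−z̄)(z_{t+2}−z̄) = (-2.2500) + (33.7500) + (1.2500) + (-83.2500) + (16.2500) + (-27.7500) = -62.0000
Denominator Σ(z_t−z̄)² = 490.0000
r_2 = -62.0000 / 490.0000 = -0.127

-0.127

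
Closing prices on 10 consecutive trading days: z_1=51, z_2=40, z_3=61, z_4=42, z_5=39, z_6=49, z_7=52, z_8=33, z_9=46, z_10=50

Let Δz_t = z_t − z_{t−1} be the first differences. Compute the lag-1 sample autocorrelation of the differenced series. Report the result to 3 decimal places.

First differences Δz: -11, 21, -19, -3, 10, 3, -19, 13, 4
Mean of differences = -0.1111
Numerator Σ(Δz_t−Δz̄)(Δz_{t+1}−Δz̄) = -824.3457
Denominator Σ(Δz_t−Δz̄)² = 1586.8889
r_1(Δz) = -824.3457 / 1586.8889 = -0.519

-0.519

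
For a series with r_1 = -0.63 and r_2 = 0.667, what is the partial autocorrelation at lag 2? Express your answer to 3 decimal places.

0.448

φ_{22} = (r_2 − r_1²) / (1 − r_1²)
r_1² = (-0.63)² = 0.3969
Numerator = 0.667 − 0.3969 = 0.2701; denominator = 1 − 0.3969 = 0.6031
φ_{22} = 0.2701 / 0.6031 = 0.448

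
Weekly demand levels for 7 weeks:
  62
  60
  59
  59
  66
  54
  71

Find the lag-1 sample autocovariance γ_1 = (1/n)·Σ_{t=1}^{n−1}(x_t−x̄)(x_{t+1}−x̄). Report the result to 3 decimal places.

-15.190

Mean x̄ = (62 + 60 + 59 + 59 + 66 + 54 + 71)/7 = 61.5714
Σ_{t=1}^{6}(x_t−x̄)(x_{t+1}−x̄) = -106.3265
γ_1 = -106.3265 / 7 = -15.190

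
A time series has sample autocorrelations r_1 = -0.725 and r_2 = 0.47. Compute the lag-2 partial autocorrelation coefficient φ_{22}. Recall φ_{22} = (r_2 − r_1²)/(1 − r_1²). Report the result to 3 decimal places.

-0.117

φ_{22} = (r_2 − r_1²) / (1 − r_1²)
r_1² = (-0.725)² = 0.525625
Numerator = 0.47 − 0.5256 = -0.0556; denominator = 1 − 0.5256 = 0.4744
φ_{22} = -0.0556 / 0.4744 = -0.117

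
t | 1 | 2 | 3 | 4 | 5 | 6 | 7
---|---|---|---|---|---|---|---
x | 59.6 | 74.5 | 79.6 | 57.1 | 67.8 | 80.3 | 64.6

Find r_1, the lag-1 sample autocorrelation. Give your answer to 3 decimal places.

Mean x̄ = (59.6 + 74.5 + 79.6 + 57.1 + 67.8 + 80.3 + 64.6)/7 = 69.0714
Deviations from mean: -9.4714, 5.4286, 10.5286, -11.9714, -1.2714, 11.2286, -4.4714
Σ(x_t−x̄)(x_{t+1}−x̄) = (-51.4163) + (57.1551) + (-126.0420) + (15.2208) + (-14.2763) + (-50.2078) = -169.5665
Denominator Σ(x_t−x̄)² = 521.0343
r_1 = -169.5665 / 521.0343 = -0.325

-0.325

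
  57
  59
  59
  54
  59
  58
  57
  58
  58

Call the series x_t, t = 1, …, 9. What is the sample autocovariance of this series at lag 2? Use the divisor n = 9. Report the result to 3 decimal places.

Mean x̄ = (57 + 59 + 59 + 54 + 59 + 58 + 57 + 58 + 58)/9 = 57.6667
Σ_{t=1}^{7}(x_t−x̄)(x_{t+2}−x̄) = -6.2222
γ_2 = -6.2222 / 9 = -0.691

-0.691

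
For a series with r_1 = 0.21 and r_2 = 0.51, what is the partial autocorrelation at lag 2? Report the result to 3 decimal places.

φ_{22} = (r_2 − r_1²) / (1 − r_1²)
r_1² = (0.21)² = 0.0441
Numerator = 0.51 − 0.0441 = 0.4659; denominator = 1 − 0.0441 = 0.9559
φ_{22} = 0.4659 / 0.9559 = 0.487

0.487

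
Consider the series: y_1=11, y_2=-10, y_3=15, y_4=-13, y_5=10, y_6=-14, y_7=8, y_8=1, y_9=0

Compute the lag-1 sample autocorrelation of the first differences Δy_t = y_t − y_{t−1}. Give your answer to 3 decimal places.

First differences Δy: -21, 25, -28, 23, -24, 22, -7, -1
Mean of differences = -1.3750
Numerator Σ(Δy_t−Δȳ)(Δy_{t+1}−Δȳ) = -3082.7656
Denominator Σ(Δy_t−Δȳ)² = 3473.8750
r_1(Δy) = -3082.7656 / 3473.8750 = -0.887

-0.887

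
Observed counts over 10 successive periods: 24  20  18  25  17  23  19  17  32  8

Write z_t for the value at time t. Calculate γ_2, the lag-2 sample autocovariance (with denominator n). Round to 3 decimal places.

Mean z̄ = (24 + 20 + 18 + 25 + 17 + 23 + 19 + 17 + 32 + 8)/10 = 20.3000
Σ_{t=1}^{8}(z_t−z̄)(z_{t+2}−z̄) = 31.1200
γ_2 = 31.1200 / 10 = 3.112

3.112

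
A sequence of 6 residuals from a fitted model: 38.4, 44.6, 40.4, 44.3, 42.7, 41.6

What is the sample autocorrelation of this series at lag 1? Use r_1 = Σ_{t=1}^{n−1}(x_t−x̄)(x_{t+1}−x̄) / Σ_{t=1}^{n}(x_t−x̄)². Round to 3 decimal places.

Mean x̄ = (38.4 + 44.6 + 40.4 + 44.3 + 42.7 + 41.6)/6 = 42.0000
Deviations from mean: -3.6000, 2.6000, -1.6000, 2.3000, 0.7000, -0.4000
Σ(x_t−x̄)(x_{t+1}−x̄) = (-9.3600) + (-4.1600) + (-3.6800) + (1.6100) + (-0.2800) = -15.8700
Denominator Σ(x_t−x̄)² = 28.2200
r_1 = -15.8700 / 28.2200 = -0.562

-0.562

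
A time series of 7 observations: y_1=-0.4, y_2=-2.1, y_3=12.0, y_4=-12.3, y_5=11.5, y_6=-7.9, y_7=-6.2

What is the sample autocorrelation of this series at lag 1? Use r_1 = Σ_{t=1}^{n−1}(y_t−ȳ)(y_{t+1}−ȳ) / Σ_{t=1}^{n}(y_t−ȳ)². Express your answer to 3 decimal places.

-0.671

Mean ȳ = (-0.4 − 2.1 + 12.0 − 12.3 + 11.5 − 7.9 − 6.2)/7 = -0.7714
Σ(y_t−ȳ)(y_{t+1}−ȳ) = (-0.4935) + (-16.9678) + (-147.2363) + (-141.4720) + (-87.4778) + (38.6980) = -354.9494
Denominator Σ(y_t−ȳ)² = 528.7943
r_1 = -354.9494 / 528.7943 = -0.671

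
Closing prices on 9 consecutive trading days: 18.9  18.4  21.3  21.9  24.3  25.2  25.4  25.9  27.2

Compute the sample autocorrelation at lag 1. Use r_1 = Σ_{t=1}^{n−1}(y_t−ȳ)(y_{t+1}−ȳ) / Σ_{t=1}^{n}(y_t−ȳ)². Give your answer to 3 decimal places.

Mean ȳ = (18.9 + 18.4 + 21.3 + 21.9 + 24.3 + 25.2 + 25.4 + 25.9 + 27.2)/9 = 23.1667
Numerator Σ_{t=1}^{8}(y_t−ȳ)(y_{t+1}−ȳ) = 54.1389
Denominator Σ(y_t−ȳ)² = 80.1600
r_1 = 54.1389 / 80.1600 = 0.675

0.675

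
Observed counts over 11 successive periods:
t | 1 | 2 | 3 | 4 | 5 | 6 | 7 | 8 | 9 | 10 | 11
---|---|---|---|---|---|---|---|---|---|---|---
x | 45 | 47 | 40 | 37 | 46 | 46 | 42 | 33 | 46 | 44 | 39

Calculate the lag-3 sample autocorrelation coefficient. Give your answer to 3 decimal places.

0.027

Mean x̄ = (45 + 47 + 40 + 37 + 46 + 46 + 42 + 33 + 46 + 44 + 39)/11 = 42.2727
Numerator Σ_{t=1}^{8}(x_t−x̄)(x_{t+3}−x̄) = 5.4132
Denominator Σ(x_t−x̄)² = 204.1818
r_3 = 5.4132 / 204.1818 = 0.027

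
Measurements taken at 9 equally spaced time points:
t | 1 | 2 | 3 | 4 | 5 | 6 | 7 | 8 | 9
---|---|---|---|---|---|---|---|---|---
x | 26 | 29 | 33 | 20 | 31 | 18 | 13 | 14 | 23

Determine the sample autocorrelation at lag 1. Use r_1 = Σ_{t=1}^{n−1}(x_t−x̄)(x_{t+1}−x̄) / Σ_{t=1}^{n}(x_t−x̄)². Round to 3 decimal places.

0.292

Mean x̄ = (26 + 29 + 33 + 20 + 31 + 18 + 13 + 14 + 23)/9 = 23.0000
Numerator Σ_{t=1}^{8}(x_t−x̄)(x_{t+1}−x̄) = 124.0000
Denominator Σ(x_t−x̄)² = 424.0000
r_1 = 124.0000 / 424.0000 = 0.292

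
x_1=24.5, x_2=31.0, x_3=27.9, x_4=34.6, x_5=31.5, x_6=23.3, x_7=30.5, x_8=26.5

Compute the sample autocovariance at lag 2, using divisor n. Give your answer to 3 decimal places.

-0.039

Mean x̄ = (24.5 + 31.0 + 27.9 + 34.6 + 31.5 + 23.3 + 30.5 + 26.5)/8 = 28.7250
Deviations: -4.2250, 2.2750, -0.8250, 5.8750, 2.7750, -5.4250, 1.7750, -2.2250
Σ_{t=1}^{6}(x_t−x̄)(x_{t+2}−x̄) = -0.3138
γ_2 = -0.3138 / 8 = -0.039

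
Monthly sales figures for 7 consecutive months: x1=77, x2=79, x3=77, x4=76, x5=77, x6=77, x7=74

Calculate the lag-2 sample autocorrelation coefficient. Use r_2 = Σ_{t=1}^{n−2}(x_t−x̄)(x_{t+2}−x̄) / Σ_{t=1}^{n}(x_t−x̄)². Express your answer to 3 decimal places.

Mean x̄ = (77 + 79 + 77 + 76 + 77 + 77 + 74)/7 = 76.7143
Numerator Σ_{t=1}^{5}(x_t−x̄)(x_{t+2}−x̄) = -2.4490
Denominator Σ(x_t−x̄)² = 13.4286
r_2 = -2.4490 / 13.4286 = -0.182

-0.182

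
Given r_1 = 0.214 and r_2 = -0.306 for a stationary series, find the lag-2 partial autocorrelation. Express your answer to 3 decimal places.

φ_{22} = (r_2 − r_1²) / (1 − r_1²)
r_1² = (0.214)² = 0.045796
Numerator = -0.306 − 0.0458 = -0.3518; denominator = 1 − 0.0458 = 0.9542
φ_{22} = -0.3518 / 0.9542 = -0.369

-0.369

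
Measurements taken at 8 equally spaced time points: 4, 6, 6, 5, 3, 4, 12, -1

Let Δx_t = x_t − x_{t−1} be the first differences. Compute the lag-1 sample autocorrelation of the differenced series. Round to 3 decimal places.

First differences Δx: 2, 0, -1, -2, 1, 8, -13
Mean of differences = -0.7143
Numerator Σ(Δx_t−Δx̄)(Δx_{t+1}−Δx̄) = -92.2245
Denominator Σ(Δx_t−Δx̄)² = 239.4286
r_1(Δx) = -92.2245 / 239.4286 = -0.385

-0.385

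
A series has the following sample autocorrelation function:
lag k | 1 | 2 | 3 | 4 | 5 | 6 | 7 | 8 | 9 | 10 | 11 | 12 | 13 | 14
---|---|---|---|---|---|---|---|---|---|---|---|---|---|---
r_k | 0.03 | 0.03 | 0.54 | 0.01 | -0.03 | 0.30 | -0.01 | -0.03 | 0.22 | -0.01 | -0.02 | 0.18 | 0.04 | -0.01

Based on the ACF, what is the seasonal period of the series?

The largest autocorrelation is r_3 = 0.54, with weaker echoes at lags 6 (0.30), 9 (0.22) and 12 (0.18); the remaining lags stay at or below 0.04.
The dominant spike at lag 3 indicates a seasonal period of 3.

3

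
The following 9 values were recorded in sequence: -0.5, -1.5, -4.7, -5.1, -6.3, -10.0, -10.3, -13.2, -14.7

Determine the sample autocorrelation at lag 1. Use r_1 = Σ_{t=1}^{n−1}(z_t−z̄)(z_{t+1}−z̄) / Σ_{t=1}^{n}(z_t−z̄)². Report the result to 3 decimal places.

0.652

Mean z̄ = (-0.5 − 1.5 − 4.7 − 5.1 − 6.3 − 10.0 − 10.3 − 13.2 − 14.7)/9 = -7.3667
Numerator Σ_{t=1}^{8}(z_t−z̄)(z_{t+1}−z̄) = 129.1956
Denominator Σ(z_t−z̄)² = 198.3000
r_1 = 129.1956 / 198.3000 = 0.652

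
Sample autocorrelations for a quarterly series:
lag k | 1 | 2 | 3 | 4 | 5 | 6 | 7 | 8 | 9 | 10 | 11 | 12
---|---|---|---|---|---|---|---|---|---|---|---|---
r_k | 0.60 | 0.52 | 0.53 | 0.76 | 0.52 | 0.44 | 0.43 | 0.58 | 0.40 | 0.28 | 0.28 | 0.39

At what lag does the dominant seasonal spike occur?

The largest autocorrelation is r_4 = 0.76; the remaining lags stay at or below 0.60. The elevated value at lag 1 (0.60), dropping to 0.52 at lag 2, reflects decaying short-term dependence rather than seasonality.
The dominant spike at lag 4 indicates a seasonal period of 4.

4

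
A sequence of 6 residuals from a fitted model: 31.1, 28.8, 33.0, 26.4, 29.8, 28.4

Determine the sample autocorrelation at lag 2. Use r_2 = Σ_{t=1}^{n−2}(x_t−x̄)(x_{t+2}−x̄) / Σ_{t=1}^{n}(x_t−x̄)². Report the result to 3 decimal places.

Mean x̄ = (31.1 + 28.8 + 33.0 + 26.4 + 29.8 + 28.4)/6 = 29.5833
Σ(x_t−x̄)(x_{t+2}−x̄) = (5.1819) + (2.4936) + (0.7403) + (3.7669) = 12.1828
Denominator Σ(x_t−x̄)² = 26.1683
r_2 = 12.1828 / 26.1683 = 0.466

0.466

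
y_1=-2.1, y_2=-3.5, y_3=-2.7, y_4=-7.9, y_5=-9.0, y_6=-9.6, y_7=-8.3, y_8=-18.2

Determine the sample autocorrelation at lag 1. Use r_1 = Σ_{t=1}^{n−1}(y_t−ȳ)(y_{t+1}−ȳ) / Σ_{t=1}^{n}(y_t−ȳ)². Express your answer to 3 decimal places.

0.282

Mean ȳ = (-2.1 − 3.5 − 2.7 − 7.9 − 9.0 − 9.6 − 8.3 − 18.2)/8 = -7.6625
Numerator Σ_{t=1}^{7}(y_t−ȳ)(y_{t+1}−ȳ) = 53.4936
Denominator Σ(y_t−ȳ)² = 189.9388
r_1 = 53.4936 / 189.9388 = 0.282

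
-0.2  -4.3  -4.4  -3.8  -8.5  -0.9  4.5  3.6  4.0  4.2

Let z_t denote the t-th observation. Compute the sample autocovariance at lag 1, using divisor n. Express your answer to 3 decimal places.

Mean z̄ = (-0.2 − 4.3 − 4.4 − 3.8 − 8.5 − 0.9 + 4.5 + 3.6 + 4.0 + 4.2)/10 = -0.5800
Σ_{t=1}^{9}(z_t−z̄)(z_{t+1}−z̄) = 113.7796
γ_1 = 113.7796 / 10 = 11.378

11.378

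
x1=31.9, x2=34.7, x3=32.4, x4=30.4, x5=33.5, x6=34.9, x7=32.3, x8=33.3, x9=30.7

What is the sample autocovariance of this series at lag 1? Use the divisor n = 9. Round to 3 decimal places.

Mean x̄ = (31.9 + 34.7 + 32.4 + 30.4 + 33.5 + 34.9 + 32.3 + 33.3 + 30.7)/9 = 32.6778
Σ_{t=1}^{8}(x_t−x̄)(x_{t+1}−x̄) = -3.8527
γ_1 = -3.8527 / 9 = -0.428

-0.428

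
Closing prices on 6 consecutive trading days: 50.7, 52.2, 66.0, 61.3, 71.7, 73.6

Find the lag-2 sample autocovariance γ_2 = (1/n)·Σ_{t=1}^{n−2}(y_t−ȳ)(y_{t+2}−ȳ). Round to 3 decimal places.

-1.711

Mean ȳ = (50.7 + 52.2 + 66.0 + 61.3 + 71.7 + 73.6)/6 = 62.5833
Deviations: -11.8833, -10.3833, 3.4167, -1.2833, 9.1167, 11.0167
Σ_{t=1}^{4}(y_t−ȳ)(y_{t+2}−ȳ) = -10.2656
γ_2 = -10.2656 / 6 = -1.711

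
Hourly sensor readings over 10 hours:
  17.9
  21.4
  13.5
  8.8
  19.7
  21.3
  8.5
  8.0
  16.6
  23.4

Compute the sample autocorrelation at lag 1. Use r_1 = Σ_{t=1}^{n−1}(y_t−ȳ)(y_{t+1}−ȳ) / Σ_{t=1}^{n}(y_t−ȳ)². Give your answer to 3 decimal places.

0.087

Mean ȳ = (17.9 + 21.4 + 13.5 + 8.8 + 19.7 + 21.3 + 8.5 + 8.0 + 16.6 + 23.4)/10 = 15.9100
Numerator Σ_{t=1}^{9}(y_t−ȳ)(y_{t+1}−ȳ) = 26.6939
Denominator Σ(y_t−ȳ)² = 307.9290
r_1 = 26.6939 / 307.9290 = 0.087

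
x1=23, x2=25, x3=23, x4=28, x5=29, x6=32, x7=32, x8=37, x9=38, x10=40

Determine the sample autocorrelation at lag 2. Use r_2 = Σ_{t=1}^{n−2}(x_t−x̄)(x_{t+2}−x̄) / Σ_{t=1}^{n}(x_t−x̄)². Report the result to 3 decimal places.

Mean x̄ = (23 + 25 + 23 + 28 + 29 + 32 + 32 + 37 + 38 + 40)/10 = 30.7000
Numerator Σ_{t=1}^{8}(x_t−x̄)(x_{t+2}−x̄) = 158.3200
Denominator Σ(x_t−x̄)² = 344.1000
r_2 = 158.3200 / 344.1000 = 0.460

0.460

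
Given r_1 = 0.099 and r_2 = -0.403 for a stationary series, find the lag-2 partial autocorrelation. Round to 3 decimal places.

-0.417

φ_{22} = (r_2 − r_1²) / (1 − r_1²)
r_1² = (0.099)² = 0.009801
Numerator = -0.403 − 0.0098 = -0.4128; denominator = 1 − 0.0098 = 0.9902
φ_{22} = -0.4128 / 0.9902 = -0.417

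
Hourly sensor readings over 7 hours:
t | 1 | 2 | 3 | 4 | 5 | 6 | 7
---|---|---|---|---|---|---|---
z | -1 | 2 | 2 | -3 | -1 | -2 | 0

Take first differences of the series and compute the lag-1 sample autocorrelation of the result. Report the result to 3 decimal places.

-0.312

First differences Δz: 3, 0, -5, 2, -1, 2
Mean of differences = 0.1667
Numerator Σ(Δz_t−Δz̄)(Δz_{t+1}−Δz̄) = -13.3611
Denominator Σ(Δz_t−Δz̄)² = 42.8333
r_1(Δz) = -13.3611 / 42.8333 = -0.312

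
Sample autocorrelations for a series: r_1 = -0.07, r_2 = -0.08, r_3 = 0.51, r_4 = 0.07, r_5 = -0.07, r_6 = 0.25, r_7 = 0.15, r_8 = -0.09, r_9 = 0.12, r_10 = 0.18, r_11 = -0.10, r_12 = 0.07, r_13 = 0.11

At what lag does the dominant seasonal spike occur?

The largest autocorrelation is r_3 = 0.51, with a weaker echo at lag 6 (0.25); the remaining lags stay at or below 0.18.
The dominant spike at lag 3 indicates a seasonal period of 3.

3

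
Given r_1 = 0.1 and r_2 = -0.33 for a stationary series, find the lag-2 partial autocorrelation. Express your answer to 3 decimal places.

φ_{22} = (r_2 − r_1²) / (1 − r_1²)
r_1² = (0.1)² = 0.01
Numerator = -0.33 − 0.0100 = -0.3400; denominator = 1 − 0.0100 = 0.9900
φ_{22} = -0.3400 / 0.9900 = -0.343

-0.343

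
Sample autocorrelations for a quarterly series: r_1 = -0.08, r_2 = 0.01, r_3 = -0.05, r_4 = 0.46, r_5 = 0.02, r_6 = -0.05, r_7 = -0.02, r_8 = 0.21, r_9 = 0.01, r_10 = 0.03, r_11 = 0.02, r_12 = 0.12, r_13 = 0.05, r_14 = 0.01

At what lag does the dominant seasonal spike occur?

The largest autocorrelation is r_4 = 0.46, with a weaker echo at lag 8 (0.21); the remaining lags stay at or below 0.12.
The dominant spike at lag 4 indicates a seasonal period of 4.

4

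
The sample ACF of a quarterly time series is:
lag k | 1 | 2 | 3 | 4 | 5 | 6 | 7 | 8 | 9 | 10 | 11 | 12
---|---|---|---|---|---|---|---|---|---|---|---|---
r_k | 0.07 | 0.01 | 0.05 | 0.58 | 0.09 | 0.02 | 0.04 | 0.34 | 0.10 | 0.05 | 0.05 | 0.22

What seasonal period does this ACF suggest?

4

The largest autocorrelation is r_4 = 0.58, with weaker echoes at lags 8 (0.34) and 12 (0.22); the remaining lags stay at or below 0.10.
The dominant spike at lag 4 indicates a seasonal period of 4.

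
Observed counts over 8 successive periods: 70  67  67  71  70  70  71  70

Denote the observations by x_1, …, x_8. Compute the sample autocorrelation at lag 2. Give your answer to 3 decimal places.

-0.250

Mean x̄ = (70 + 67 + 67 + 71 + 70 + 70 + 71 + 70)/8 = 69.5000
Deviations from mean: 0.5000, -2.5000, -2.5000, 1.5000, 0.5000, 0.5000, 1.5000, 0.5000
Σ(x_t−x̄)(x_{t+2}−x̄) = (-1.2500) + (-3.7500) + (-1.2500) + (0.7500) + (0.7500) + (0.2500) = -4.5000
Denominator Σ(x_t−x̄)² = 18.0000
r_2 = -4.5000 / 18.0000 = -0.250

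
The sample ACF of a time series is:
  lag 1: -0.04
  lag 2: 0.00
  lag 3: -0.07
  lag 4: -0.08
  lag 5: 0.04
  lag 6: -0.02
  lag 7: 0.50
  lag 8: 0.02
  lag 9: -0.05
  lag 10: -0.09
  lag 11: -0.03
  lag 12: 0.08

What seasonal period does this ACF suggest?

The largest autocorrelation is r_7 = 0.50; the remaining lags stay at or below 0.08.
The dominant spike at lag 7 indicates a seasonal period of 7.

7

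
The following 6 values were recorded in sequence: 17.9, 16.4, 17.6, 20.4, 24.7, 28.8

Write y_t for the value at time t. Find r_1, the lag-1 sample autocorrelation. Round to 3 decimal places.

0.498

Mean ȳ = (17.9 + 16.4 + 17.6 + 20.4 + 24.7 + 28.8)/6 = 20.9667
Deviations from mean: -3.0667, -4.5667, -3.3667, -0.5667, 3.7333, 7.8333
Σ(y_t−ȳ)(y_{t+1}−ȳ) = (14.0044) + (15.3744) + (1.9078) + (-2.1156) + (29.2444) = 58.4156
Denominator Σ(y_t−ȳ)² = 117.2133
r_1 = 58.4156 / 117.2133 = 0.498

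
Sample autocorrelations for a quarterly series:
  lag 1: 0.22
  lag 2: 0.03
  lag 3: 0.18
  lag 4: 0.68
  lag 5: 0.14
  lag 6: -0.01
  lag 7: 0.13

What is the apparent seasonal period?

The largest autocorrelation is r_4 = 0.68; the remaining lags stay at or below 0.22. The elevated value at lag 1 (0.22), dropping to 0.03 at lag 2, reflects decaying short-term dependence rather than seasonality.
The dominant spike at lag 4 indicates a seasonal period of 4.

4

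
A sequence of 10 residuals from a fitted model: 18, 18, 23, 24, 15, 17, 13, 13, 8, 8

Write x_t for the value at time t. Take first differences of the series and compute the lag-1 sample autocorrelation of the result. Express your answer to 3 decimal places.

First differences Δx: 0, 5, 1, -9, 2, -4, 0, -5, 0
Mean of differences = -1.1111
Numerator Σ(Δx_t−Δx̄)(Δx_{t+1}−Δx̄) = -42.3457
Denominator Σ(Δx_t−Δx̄)² = 140.8889
r_1(Δx) = -42.3457 / 140.8889 = -0.301

-0.301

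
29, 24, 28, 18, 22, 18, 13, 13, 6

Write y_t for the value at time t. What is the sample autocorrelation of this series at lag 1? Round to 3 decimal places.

0.437

Mean ȳ = (29 + 24 + 28 + 18 + 22 + 18 + 13 + 13 + 6)/9 = 19.0000
Numerator Σ_{t=1}^{8}(y_t−ȳ)(y_{t+1}−ȳ) = 200.0000
Denominator Σ(y_t−ȳ)² = 458.0000
r_1 = 200.0000 / 458.0000 = 0.437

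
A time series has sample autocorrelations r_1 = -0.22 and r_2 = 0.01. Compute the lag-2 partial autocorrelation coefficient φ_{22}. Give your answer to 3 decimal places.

φ_{22} = (r_2 − r_1²) / (1 − r_1²)
r_1² = (-0.22)² = 0.0484
Numerator = 0.01 − 0.0484 = -0.0384; denominator = 1 − 0.0484 = 0.9516
φ_{22} = -0.0384 / 0.9516 = -0.040

-0.040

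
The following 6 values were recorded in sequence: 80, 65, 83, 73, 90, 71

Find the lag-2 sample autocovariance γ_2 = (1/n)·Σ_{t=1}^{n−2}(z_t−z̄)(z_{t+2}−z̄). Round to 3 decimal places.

Mean z̄ = (80 + 65 + 83 + 73 + 90 + 71)/6 = 77.0000
Σ_{t=1}^{4}(z_t−z̄)(z_{t+2}−z̄) = 168.0000
γ_2 = 168.0000 / 6 = 28.000

28.000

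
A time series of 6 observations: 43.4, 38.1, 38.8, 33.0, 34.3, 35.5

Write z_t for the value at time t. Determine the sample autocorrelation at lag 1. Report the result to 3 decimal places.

Mean z̄ = (43.4 + 38.1 + 38.8 + 33.0 + 34.3 + 35.5)/6 = 37.1833
Deviations from mean: 6.2167, 0.9167, 1.6167, -4.1833, -2.8833, -1.6833
Numerator Σ_{t=1}^{5}(z_t−z̄)(z_{t+1}−z̄) = 17.3331
Denominator Σ(z_t−z̄)² = 70.7483
r_1 = 17.3331 / 70.7483 = 0.245

0.245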